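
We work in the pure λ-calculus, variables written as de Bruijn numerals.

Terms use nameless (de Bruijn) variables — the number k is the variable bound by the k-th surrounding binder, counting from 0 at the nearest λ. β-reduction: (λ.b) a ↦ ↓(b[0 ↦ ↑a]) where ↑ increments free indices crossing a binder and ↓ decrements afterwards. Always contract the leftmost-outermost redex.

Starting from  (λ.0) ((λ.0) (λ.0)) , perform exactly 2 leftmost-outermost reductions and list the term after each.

Answer: after 2 steps: λ.0

Derivation:
  start: (λ.0) ((λ.0) (λ.0))
  [1] (λ.0) (λ.0)
  [2] λ.0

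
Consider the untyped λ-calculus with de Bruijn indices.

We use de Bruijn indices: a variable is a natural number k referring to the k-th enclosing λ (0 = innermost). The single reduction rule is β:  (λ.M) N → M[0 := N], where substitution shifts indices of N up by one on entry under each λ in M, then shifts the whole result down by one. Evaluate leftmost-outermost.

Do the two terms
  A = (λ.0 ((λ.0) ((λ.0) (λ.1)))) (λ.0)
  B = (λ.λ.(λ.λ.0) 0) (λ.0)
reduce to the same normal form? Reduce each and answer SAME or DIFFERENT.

Answer: SAME — A ⇓ λ.λ.0, B ⇓ λ.λ.0

Reduction:
Term A:
  start: (λ.0 ((λ.0) ((λ.0) (λ.1)))) (λ.0)
  step 1: (λ.0) ((λ.0) ((λ.0) (λ.λ.0)))
  step 2: (λ.0) ((λ.0) (λ.λ.0))
  step 3: (λ.0) (λ.λ.0)
  step 4: λ.λ.0

Term B:
  start: (λ.λ.(λ.λ.0) 0) (λ.0)
  step 1: λ.(λ.λ.0) 0
  step 2: λ.λ.0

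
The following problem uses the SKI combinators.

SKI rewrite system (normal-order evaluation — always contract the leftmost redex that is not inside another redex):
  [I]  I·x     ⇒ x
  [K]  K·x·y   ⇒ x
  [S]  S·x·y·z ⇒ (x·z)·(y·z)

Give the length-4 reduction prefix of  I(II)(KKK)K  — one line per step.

  start: I(II)(KKK)K
  →1  II(KKK)K
  →2  I(KKK)K
  →3  KKKK
  →4  KK

Answer: after 4 steps: KK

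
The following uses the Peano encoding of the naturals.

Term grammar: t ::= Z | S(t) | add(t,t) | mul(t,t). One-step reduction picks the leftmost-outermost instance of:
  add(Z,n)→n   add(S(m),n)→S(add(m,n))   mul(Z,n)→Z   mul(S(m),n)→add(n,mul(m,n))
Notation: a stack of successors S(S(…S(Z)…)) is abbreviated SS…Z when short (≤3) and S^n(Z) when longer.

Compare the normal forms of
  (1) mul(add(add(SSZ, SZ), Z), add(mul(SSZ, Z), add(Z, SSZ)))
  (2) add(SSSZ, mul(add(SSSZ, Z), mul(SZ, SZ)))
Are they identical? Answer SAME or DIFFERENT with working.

Answer: SAME — A ⇓ S^6(Z), B ⇓ S^6(Z)

Working:
Term A:
  start: mul(add(add(SSZ, SZ), Z), add(mul(SSZ, Z), add(Z, SSZ)))
  [1] mul(add(S(add(SZ, SZ)), Z), add(mul(SSZ, Z), add(Z, SSZ)))
  [2] mul(S(add(add(SZ, SZ), Z)), add(mul(SSZ, Z), add(Z, SSZ)))
  [3] add(add(mul(SSZ, Z), add(Z, SSZ)), mul(add(add(SZ, SZ), Z), add(mul(SSZ, Z), add(Z, SSZ))))
  [4] add(add(add(Z, mul(SZ, Z)), add(Z, SSZ)), mul(add(add(SZ, SZ), Z), add(mul(SSZ, Z), add(Z, SSZ))))
  [5] add(add(mul(SZ, Z), add(Z, SSZ)), mul(add(add(SZ, SZ), Z), add(mul(SSZ, Z), add(Z, SSZ))))
  [6] add(add(add(Z, mul(Z, Z)), add(Z, SSZ)), mul(add(add(SZ, SZ), Z), add(mul(SSZ, Z), add(Z, SSZ))))
  [7] add(add(mul(Z, Z), add(Z, SSZ)), mul(add(add(SZ, SZ), Z), add(mul(SSZ, Z), add(Z, SSZ))))
  [8] add(add(Z, add(Z, SSZ)), mul(add(add(SZ, SZ), Z), add(mul(SSZ, Z), add(Z, SSZ))))
  [9] add(add(Z, SSZ), mul(add(add(SZ, SZ), Z), add(mul(SSZ, Z), add(Z, SSZ))))
  [10] add(SSZ, mul(add(add(SZ, SZ), Z), add(mul(SSZ, Z), add(Z, SSZ))))
  [11] S(add(SZ, mul(add(add(SZ, SZ), Z), add(mul(SSZ, Z), add(Z, SSZ)))))
  [12] S(S(add(Z, mul(add(add(SZ, SZ), Z), add(mul(SSZ, Z), add(Z, SSZ))))))
  [13] S(S(mul(add(add(SZ, SZ), Z), add(mul(SSZ, Z), add(Z, SSZ)))))
  [14] S(S(mul(add(S(add(Z, SZ)), Z), add(mul(SSZ, Z), add(Z, SSZ)))))
  [15] S(S(mul(S(add(add(Z, SZ), Z)), add(mul(SSZ, Z), add(Z, SSZ)))))
  [16] S(S(add(add(mul(SSZ, Z), add(Z, SSZ)), mul(add(add(Z, SZ), Z), add(mul(SSZ, Z), add(Z, SSZ))))))
  [17] S(S(add(add(add(Z, mul(SZ, Z)), add(Z, SSZ)), mul(add(add(Z, SZ), Z), add(mul(SSZ, Z), add(Z, SSZ))))))
  [18] S(S(add(add(mul(SZ, Z), add(Z, SSZ)), mul(add(add(Z, SZ), Z), add(mul(SSZ, Z), add(Z, SSZ))))))
  [19] S(S(add(add(add(Z, mul(Z, Z)), add(Z, SSZ)), mul(add(add(Z, SZ), Z), add(mul(SSZ, Z), add(Z, SSZ))))))
  [20] S(S(add(add(mul(Z, Z), add(Z, SSZ)), mul(add(add(Z, SZ), Z), add(mul(SSZ, Z), add(Z, SSZ))))))
  [21] S(S(add(add(Z, add(Z, SSZ)), mul(add(add(Z, SZ), Z), add(mul(SSZ, Z), add(Z, SSZ))))))
  [22] S(S(add(add(Z, SSZ), mul(add(add(Z, SZ), Z), add(mul(SSZ, Z), add(Z, SSZ))))))
  [23] S(S(add(SSZ, mul(add(add(Z, SZ), Z), add(mul(SSZ, Z), add(Z, SSZ))))))
  [24] S(S(S(add(SZ, mul(add(add(Z, SZ), Z), add(mul(SSZ, Z), add(Z, SSZ)))))))
  [25] S(S(S(S(add(Z, mul(add(add(Z, SZ), Z), add(mul(SSZ, Z), add(Z, SSZ))))))))
  [26] S(S(S(S(mul(add(add(Z, SZ), Z), add(mul(SSZ, Z), add(Z, SSZ)))))))
  [27] S(S(S(S(mul(add(SZ, Z), add(mul(SSZ, Z), add(Z, SSZ)))))))
  [28] S(S(S(S(mul(S(add(Z, Z)), add(mul(SSZ, Z), add(Z, SSZ)))))))
  [29] S(S(S(S(add(add(mul(SSZ, Z), add(Z, SSZ)), mul(add(Z, Z), add(mul(SSZ, Z), add(Z, SSZ))))))))
  [30] S(S(S(S(add(add(add(Z, mul(SZ, Z)), add(Z, SSZ)), mul(add(Z, Z), add(mul(SSZ, Z), add(Z, SSZ))))))))
  [31] S(S(S(S(add(add(mul(SZ, Z), add(Z, SSZ)), mul(add(Z, Z), add(mul(SSZ, Z), add(Z, SSZ))))))))
  [32] S(S(S(S(add(add(add(Z, mul(Z, Z)), add(Z, SSZ)), mul(add(Z, Z), add(mul(SSZ, Z), add(Z, SSZ))))))))
  [33] S(S(S(S(add(add(mul(Z, Z), add(Z, SSZ)), mul(add(Z, Z), add(mul(SSZ, Z), add(Z, SSZ))))))))
  [34] S(S(S(S(add(add(Z, add(Z, SSZ)), mul(add(Z, Z), add(mul(SSZ, Z), add(Z, SSZ))))))))
  [35] S(S(S(S(add(add(Z, SSZ), mul(add(Z, Z), add(mul(SSZ, Z), add(Z, SSZ))))))))
  [36] S(S(S(S(add(SSZ, mul(add(Z, Z), add(mul(SSZ, Z), add(Z, SSZ))))))))
  [37] S(S(S(S(S(add(SZ, mul(add(Z, Z), add(mul(SSZ, Z), add(Z, SSZ)))))))))
  [38] S(S(S(S(S(S(add(Z, mul(add(Z, Z), add(mul(SSZ, Z), add(Z, SSZ))))))))))
  [39] S(S(S(S(S(S(mul(add(Z, Z), add(mul(SSZ, Z), add(Z, SSZ)))))))))
  [40] S(S(S(S(S(S(mul(Z, add(mul(SSZ, Z), add(Z, SSZ)))))))))
  [41] S^6(Z)

Term B:
  start: add(SSSZ, mul(add(SSSZ, Z), mul(SZ, SZ)))
  [1] S(add(SSZ, mul(add(SSSZ, Z), mul(SZ, SZ))))
  [2] S(S(add(SZ, mul(add(SSSZ, Z), mul(SZ, SZ)))))
  [3] S(S(S(add(Z, mul(add(SSSZ, Z), mul(SZ, SZ))))))
  [4] S(S(S(mul(add(SSSZ, Z), mul(SZ, SZ)))))
  [5] S(S(S(mul(S(add(SSZ, Z)), mul(SZ, SZ)))))
  [6] S(S(S(add(mul(SZ, SZ), mul(add(SSZ, Z), mul(SZ, SZ))))))
  [7] S(S(S(add(add(SZ, mul(Z, SZ)), mul(add(SSZ, Z), mul(SZ, SZ))))))
  [8] S(S(S(add(S(add(Z, mul(Z, SZ))), mul(add(SSZ, Z), mul(SZ, SZ))))))
  [9] S(S(S(S(add(add(Z, mul(Z, SZ)), mul(add(SSZ, Z), mul(SZ, SZ)))))))
  [10] S(S(S(S(add(mul(Z, SZ), mul(add(SSZ, Z), mul(SZ, SZ)))))))
  [11] S(S(S(S(add(Z, mul(add(SSZ, Z), mul(SZ, SZ)))))))
  [12] S(S(S(S(mul(add(SSZ, Z), mul(SZ, SZ))))))
  [13] S(S(S(S(mul(S(add(SZ, Z)), mul(SZ, SZ))))))
  [14] S(S(S(S(add(mul(SZ, SZ), mul(add(SZ, Z), mul(SZ, SZ)))))))
  [15] S(S(S(S(add(add(SZ, mul(Z, SZ)), mul(add(SZ, Z), mul(SZ, SZ)))))))
  [16] S(S(S(S(add(S(add(Z, mul(Z, SZ))), mul(add(SZ, Z), mul(SZ, SZ)))))))
  [17] S(S(S(S(S(add(add(Z, mul(Z, SZ)), mul(add(SZ, Z), mul(SZ, SZ))))))))
  [18] S(S(S(S(S(add(mul(Z, SZ), mul(add(SZ, Z), mul(SZ, SZ))))))))
  [19] S(S(S(S(S(add(Z, mul(add(SZ, Z), mul(SZ, SZ))))))))
  [20] S(S(S(S(S(mul(add(SZ, Z), mul(SZ, SZ)))))))
  [21] S(S(S(S(S(mul(S(add(Z, Z)), mul(SZ, SZ)))))))
  [22] S(S(S(S(S(add(mul(SZ, SZ), mul(add(Z, Z), mul(SZ, SZ))))))))
  [23] S(S(S(S(S(add(add(SZ, mul(Z, SZ)), mul(add(Z, Z), mul(SZ, SZ))))))))
  [24] S(S(S(S(S(add(S(add(Z, mul(Z, SZ))), mul(add(Z, Z), mul(SZ, SZ))))))))
  [25] S(S(S(S(S(S(add(add(Z, mul(Z, SZ)), mul(add(Z, Z), mul(SZ, SZ)))))))))
  [26] S(S(S(S(S(S(add(mul(Z, SZ), mul(add(Z, Z), mul(SZ, SZ)))))))))
  [27] S(S(S(S(S(S(add(Z, mul(add(Z, Z), mul(SZ, SZ)))))))))
  [28] S(S(S(S(S(S(mul(add(Z, Z), mul(SZ, SZ))))))))
  [29] S(S(S(S(S(S(mul(Z, mul(SZ, SZ))))))))
  [30] S^6(Z)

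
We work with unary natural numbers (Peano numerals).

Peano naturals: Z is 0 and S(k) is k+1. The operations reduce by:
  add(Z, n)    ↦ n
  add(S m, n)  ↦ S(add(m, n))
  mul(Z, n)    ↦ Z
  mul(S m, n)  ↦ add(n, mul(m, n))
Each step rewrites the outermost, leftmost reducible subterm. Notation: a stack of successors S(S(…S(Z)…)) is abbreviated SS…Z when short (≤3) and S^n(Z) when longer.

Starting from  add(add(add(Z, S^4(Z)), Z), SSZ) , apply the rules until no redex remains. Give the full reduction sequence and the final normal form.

Answer: normal form = S^6(Z)  (in 11 steps)

Working:
  start: add(add(add(Z, S^4(Z)), Z), SSZ)
  [1] add(add(S^4(Z), Z), SSZ)
  [2] add(S(add(SSSZ, Z)), SSZ)
  [3] S(add(add(SSSZ, Z), SSZ))
  [4] S(add(S(add(SSZ, Z)), SSZ))
  [5] S(S(add(add(SSZ, Z), SSZ)))
  [6] S(S(add(S(add(SZ, Z)), SSZ)))
  [7] S(S(S(add(add(SZ, Z), SSZ))))
  [8] S(S(S(add(S(add(Z, Z)), SSZ))))
  [9] S(S(S(S(add(add(Z, Z), SSZ)))))
  [10] S(S(S(S(add(Z, SSZ)))))
  [11] S^6(Z)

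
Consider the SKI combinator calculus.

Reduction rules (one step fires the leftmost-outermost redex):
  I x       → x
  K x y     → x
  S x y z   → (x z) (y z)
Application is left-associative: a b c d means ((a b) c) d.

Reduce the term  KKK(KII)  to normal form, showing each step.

  start: KKK(KII)
  [1] K(KII)
  [2] KI

Answer: normal form = KI  (in 2 steps)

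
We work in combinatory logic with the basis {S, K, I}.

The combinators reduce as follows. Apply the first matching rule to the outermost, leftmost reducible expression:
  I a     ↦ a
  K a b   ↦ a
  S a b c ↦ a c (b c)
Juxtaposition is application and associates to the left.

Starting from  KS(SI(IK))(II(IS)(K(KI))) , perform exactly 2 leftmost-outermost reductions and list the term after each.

  start: KS(SI(IK))(II(IS)(K(KI)))
  [1] S(II(IS)(K(KI)))
  [2] S(I(IS)(K(KI)))

Answer: after 2 steps: S(I(IS)(K(KI)))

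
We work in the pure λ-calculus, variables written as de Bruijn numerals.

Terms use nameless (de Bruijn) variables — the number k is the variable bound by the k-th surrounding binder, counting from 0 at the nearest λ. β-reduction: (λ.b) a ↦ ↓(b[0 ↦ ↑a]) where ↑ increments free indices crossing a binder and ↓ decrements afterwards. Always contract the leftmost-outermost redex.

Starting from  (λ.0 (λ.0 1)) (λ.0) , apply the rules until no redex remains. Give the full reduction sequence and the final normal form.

Answer: normal form = λ.0 (λ.0)  (in 2 steps)

Working:
  start: (λ.0 (λ.0 1)) (λ.0)
  step 1: (λ.0) (λ.0 (λ.0))
  step 2: λ.0 (λ.0)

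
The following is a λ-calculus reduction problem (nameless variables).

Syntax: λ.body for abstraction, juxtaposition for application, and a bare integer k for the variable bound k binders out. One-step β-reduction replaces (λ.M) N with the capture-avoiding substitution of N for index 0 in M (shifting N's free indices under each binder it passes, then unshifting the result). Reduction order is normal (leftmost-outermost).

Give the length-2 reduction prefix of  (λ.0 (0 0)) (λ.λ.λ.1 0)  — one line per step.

Answer: after 2 steps: λ.λ.1 0

Derivation:
  start: (λ.0 (0 0)) (λ.λ.λ.1 0)
  →1  (λ.λ.λ.1 0) ((λ.λ.λ.1 0) (λ.λ.λ.1 0))
  →2  λ.λ.1 0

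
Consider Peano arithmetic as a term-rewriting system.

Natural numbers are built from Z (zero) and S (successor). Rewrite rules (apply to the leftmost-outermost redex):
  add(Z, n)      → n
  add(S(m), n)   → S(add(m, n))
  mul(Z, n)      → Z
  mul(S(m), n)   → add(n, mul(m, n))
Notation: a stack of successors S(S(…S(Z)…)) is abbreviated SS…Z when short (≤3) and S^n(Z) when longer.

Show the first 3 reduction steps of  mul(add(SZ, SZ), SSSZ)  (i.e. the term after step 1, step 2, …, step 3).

Answer: after 3 steps: S(add(SSZ, mul(add(Z, SZ), SSSZ)))

Working:
  start: mul(add(SZ, SZ), SSSZ)
  [1] mul(S(add(Z, SZ)), SSSZ)
  [2] add(SSSZ, mul(add(Z, SZ), SSSZ))
  [3] S(add(SSZ, mul(add(Z, SZ), SSSZ)))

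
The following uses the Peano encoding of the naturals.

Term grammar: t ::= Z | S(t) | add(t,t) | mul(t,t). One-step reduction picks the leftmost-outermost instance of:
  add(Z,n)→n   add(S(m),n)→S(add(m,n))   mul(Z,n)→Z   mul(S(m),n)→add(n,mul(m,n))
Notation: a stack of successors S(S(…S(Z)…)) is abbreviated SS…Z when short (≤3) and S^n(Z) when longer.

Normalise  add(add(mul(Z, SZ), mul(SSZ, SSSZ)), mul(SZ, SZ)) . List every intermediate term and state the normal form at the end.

  start: add(add(mul(Z, SZ), mul(SSZ, SSSZ)), mul(SZ, SZ))
  [1] add(add(Z, mul(SSZ, SSSZ)), mul(SZ, SZ))
  [2] add(mul(SSZ, SSSZ), mul(SZ, SZ))
  [3] add(add(SSSZ, mul(SZ, SSSZ)), mul(SZ, SZ))
  [4] add(S(add(SSZ, mul(SZ, SSSZ))), mul(SZ, SZ))
  [5] S(add(add(SSZ, mul(SZ, SSSZ)), mul(SZ, SZ)))
  [6] S(add(S(add(SZ, mul(SZ, SSSZ))), mul(SZ, SZ)))
  [7] S(S(add(add(SZ, mul(SZ, SSSZ)), mul(SZ, SZ))))
  [8] S(S(add(S(add(Z, mul(SZ, SSSZ))), mul(SZ, SZ))))
  [9] S(S(S(add(add(Z, mul(SZ, SSSZ)), mul(SZ, SZ)))))
  [10] S(S(S(add(mul(SZ, SSSZ), mul(SZ, SZ)))))
  [11] S(S(S(add(add(SSSZ, mul(Z, SSSZ)), mul(SZ, SZ)))))
  [12] S(S(S(add(S(add(SSZ, mul(Z, SSSZ))), mul(SZ, SZ)))))
  [13] S(S(S(S(add(add(SSZ, mul(Z, SSSZ)), mul(SZ, SZ))))))
  [14] S(S(S(S(add(S(add(SZ, mul(Z, SSSZ))), mul(SZ, SZ))))))
  [15] S(S(S(S(S(add(add(SZ, mul(Z, SSSZ)), mul(SZ, SZ)))))))
  [16] S(S(S(S(S(add(S(add(Z, mul(Z, SSSZ))), mul(SZ, SZ)))))))
  [17] S(S(S(S(S(S(add(add(Z, mul(Z, SSSZ)), mul(SZ, SZ))))))))
  [18] S(S(S(S(S(S(add(mul(Z, SSSZ), mul(SZ, SZ))))))))
  [19] S(S(S(S(S(S(add(Z, mul(SZ, SZ))))))))
  [20] S(S(S(S(S(S(mul(SZ, SZ)))))))
  [21] S(S(S(S(S(S(add(SZ, mul(Z, SZ))))))))
  [22] S(S(S(S(S(S(S(add(Z, mul(Z, SZ)))))))))
  [23] S(S(S(S(S(S(S(mul(Z, SZ))))))))
  [24] S^7(Z)

Answer: normal form = S^7(Z)  (in 24 steps)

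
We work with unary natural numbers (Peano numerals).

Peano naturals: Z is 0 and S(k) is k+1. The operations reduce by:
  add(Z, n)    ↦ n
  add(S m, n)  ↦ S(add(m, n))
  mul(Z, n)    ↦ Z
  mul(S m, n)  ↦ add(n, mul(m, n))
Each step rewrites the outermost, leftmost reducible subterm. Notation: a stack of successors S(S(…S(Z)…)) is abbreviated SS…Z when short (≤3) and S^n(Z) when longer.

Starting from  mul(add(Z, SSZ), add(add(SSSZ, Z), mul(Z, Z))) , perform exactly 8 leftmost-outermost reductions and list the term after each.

Answer: after 8 steps: S(S(add(add(add(SZ, Z), mul(Z, Z)), mul(SZ, add(add(SSSZ, Z), mul(Z, Z))))))

Derivation:
  start: mul(add(Z, SSZ), add(add(SSSZ, Z), mul(Z, Z)))
  →1  mul(SSZ, add(add(SSSZ, Z), mul(Z, Z)))
  →2  add(add(add(SSSZ, Z), mul(Z, Z)), mul(SZ, add(add(SSSZ, Z), mul(Z, Z))))
  →3  add(add(S(add(SSZ, Z)), mul(Z, Z)), mul(SZ, add(add(SSSZ, Z), mul(Z, Z))))
  →4  add(S(add(add(SSZ, Z), mul(Z, Z))), mul(SZ, add(add(SSSZ, Z), mul(Z, Z))))
  →5  S(add(add(add(SSZ, Z), mul(Z, Z)), mul(SZ, add(add(SSSZ, Z), mul(Z, Z)))))
  →6  S(add(add(S(add(SZ, Z)), mul(Z, Z)), mul(SZ, add(add(SSSZ, Z), mul(Z, Z)))))
  →7  S(add(S(add(add(SZ, Z), mul(Z, Z))), mul(SZ, add(add(SSSZ, Z), mul(Z, Z)))))
  →8  S(S(add(add(add(SZ, Z), mul(Z, Z)), mul(SZ, add(add(SSSZ, Z), mul(Z, Z))))))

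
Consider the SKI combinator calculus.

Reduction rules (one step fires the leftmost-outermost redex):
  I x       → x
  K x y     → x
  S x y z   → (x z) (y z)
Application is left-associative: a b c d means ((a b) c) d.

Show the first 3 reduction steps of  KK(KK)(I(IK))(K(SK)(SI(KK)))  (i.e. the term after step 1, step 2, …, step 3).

Answer: after 3 steps: IK

Reduction:
  start: KK(KK)(I(IK))(K(SK)(SI(KK)))
  →1  K(I(IK))(K(SK)(SI(KK)))
  →2  I(IK)
  →3  IK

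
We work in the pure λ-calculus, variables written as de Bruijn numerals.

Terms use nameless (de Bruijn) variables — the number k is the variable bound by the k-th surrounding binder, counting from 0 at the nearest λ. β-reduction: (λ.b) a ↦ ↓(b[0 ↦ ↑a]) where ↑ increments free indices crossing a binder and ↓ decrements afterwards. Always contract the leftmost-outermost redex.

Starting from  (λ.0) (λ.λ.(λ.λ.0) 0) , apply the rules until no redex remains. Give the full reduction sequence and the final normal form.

Answer: normal form = λ.λ.λ.0  (in 2 steps)

Reduction:
  start: (λ.0) (λ.λ.(λ.λ.0) 0)
  step 1: λ.λ.(λ.λ.0) 0
  step 2: λ.λ.λ.0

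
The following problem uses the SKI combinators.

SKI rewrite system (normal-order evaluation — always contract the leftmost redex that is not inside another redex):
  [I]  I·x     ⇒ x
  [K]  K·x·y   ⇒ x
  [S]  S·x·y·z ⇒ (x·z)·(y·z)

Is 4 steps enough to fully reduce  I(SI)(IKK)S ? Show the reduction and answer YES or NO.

  start: I(SI)(IKK)S
  step 1: SI(IKK)S
  step 2: IS(IKKS)
  step 3: S(IKKS)
  step 4: S(KKS)

Answer: NO — after 4 steps the term is S(KKS), not yet normal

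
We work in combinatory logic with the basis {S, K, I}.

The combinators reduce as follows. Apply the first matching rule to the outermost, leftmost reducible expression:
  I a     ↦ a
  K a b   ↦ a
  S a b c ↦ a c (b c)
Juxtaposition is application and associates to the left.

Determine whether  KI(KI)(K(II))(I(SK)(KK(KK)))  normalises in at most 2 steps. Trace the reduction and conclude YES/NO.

Answer: NO — after 2 steps the term is K(II)(I(SK)(KK(KK))), not yet normal

Reduction:
  start: KI(KI)(K(II))(I(SK)(KK(KK)))
  →1  I(K(II))(I(SK)(KK(KK)))
  →2  K(II)(I(SK)(KK(KK)))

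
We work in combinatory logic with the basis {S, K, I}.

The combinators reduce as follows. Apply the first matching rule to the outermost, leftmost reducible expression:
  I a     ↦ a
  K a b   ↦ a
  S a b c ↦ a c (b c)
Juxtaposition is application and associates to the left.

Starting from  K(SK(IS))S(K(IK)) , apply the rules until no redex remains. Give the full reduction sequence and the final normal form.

  start: K(SK(IS))S(K(IK))
  step 1: SK(IS)(K(IK))
  step 2: K(K(IK))(IS(K(IK)))
  step 3: K(IK)
  step 4: KK

Answer: normal form = KK  (in 4 steps)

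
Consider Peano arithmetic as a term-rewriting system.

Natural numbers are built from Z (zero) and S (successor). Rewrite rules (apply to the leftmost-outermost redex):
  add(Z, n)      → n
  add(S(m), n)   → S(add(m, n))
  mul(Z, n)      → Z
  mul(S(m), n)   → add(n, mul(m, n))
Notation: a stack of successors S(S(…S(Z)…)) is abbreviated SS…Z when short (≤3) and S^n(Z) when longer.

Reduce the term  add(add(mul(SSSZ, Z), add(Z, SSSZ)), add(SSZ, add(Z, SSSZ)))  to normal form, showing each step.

Answer: normal form = S^8(Z)  (in 17 steps)

Reduction:
  start: add(add(mul(SSSZ, Z), add(Z, SSSZ)), add(SSZ, add(Z, SSSZ)))
  step 1: add(add(add(Z, mul(SSZ, Z)), add(Z, SSSZ)), add(SSZ, add(Z, SSSZ)))
  step 2: add(add(mul(SSZ, Z), add(Z, SSSZ)), add(SSZ, add(Z, SSSZ)))
  step 3: add(add(add(Z, mul(SZ, Z)), add(Z, SSSZ)), add(SSZ, add(Z, SSSZ)))
  step 4: add(add(mul(SZ, Z), add(Z, SSSZ)), add(SSZ, add(Z, SSSZ)))
  step 5: add(add(add(Z, mul(Z, Z)), add(Z, SSSZ)), add(SSZ, add(Z, SSSZ)))
  step 6: add(add(mul(Z, Z), add(Z, SSSZ)), add(SSZ, add(Z, SSSZ)))
  step 7: add(add(Z, add(Z, SSSZ)), add(SSZ, add(Z, SSSZ)))
  step 8: add(add(Z, SSSZ), add(SSZ, add(Z, SSSZ)))
  step 9: add(SSSZ, add(SSZ, add(Z, SSSZ)))
  step 10: S(add(SSZ, add(SSZ, add(Z, SSSZ))))
  step 11: S(S(add(SZ, add(SSZ, add(Z, SSSZ)))))
  step 12: S(S(S(add(Z, add(SSZ, add(Z, SSSZ))))))
  step 13: S(S(S(add(SSZ, add(Z, SSSZ)))))
  step 14: S(S(S(S(add(SZ, add(Z, SSSZ))))))
  step 15: S(S(S(S(S(add(Z, add(Z, SSSZ)))))))
  step 16: S(S(S(S(S(add(Z, SSSZ))))))
  step 17: S^8(Z)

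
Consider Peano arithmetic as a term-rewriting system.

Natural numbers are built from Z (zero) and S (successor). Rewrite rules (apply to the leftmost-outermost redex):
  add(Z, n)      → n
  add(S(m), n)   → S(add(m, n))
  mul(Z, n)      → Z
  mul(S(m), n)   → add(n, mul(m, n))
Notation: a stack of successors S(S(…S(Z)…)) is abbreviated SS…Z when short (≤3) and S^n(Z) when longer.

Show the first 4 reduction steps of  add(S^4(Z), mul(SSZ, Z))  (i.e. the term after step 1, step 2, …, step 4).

Answer: after 4 steps: S(S(S(S(add(Z, mul(SSZ, Z))))))

Reduction:
  start: add(S^4(Z), mul(SSZ, Z))
  →1  S(add(SSSZ, mul(SSZ, Z)))
  →2  S(S(add(SSZ, mul(SSZ, Z))))
  →3  S(S(S(add(SZ, mul(SSZ, Z)))))
  →4  S(S(S(S(add(Z, mul(SSZ, Z))))))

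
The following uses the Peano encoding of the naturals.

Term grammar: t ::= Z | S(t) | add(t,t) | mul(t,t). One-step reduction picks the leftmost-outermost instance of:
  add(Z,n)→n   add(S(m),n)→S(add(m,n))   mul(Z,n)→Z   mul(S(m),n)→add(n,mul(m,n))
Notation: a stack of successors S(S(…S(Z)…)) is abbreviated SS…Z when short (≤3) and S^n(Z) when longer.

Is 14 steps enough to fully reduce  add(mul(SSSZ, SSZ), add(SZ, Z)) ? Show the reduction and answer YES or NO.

  start: add(mul(SSSZ, SSZ), add(SZ, Z))
  →1  add(add(SSZ, mul(SSZ, SSZ)), add(SZ, Z))
  →2  add(S(add(SZ, mul(SSZ, SSZ))), add(SZ, Z))
  →3  S(add(add(SZ, mul(SSZ, SSZ)), add(SZ, Z)))
  →4  S(add(S(add(Z, mul(SSZ, SSZ))), add(SZ, Z)))
  →5  S(S(add(add(Z, mul(SSZ, SSZ)), add(SZ, Z))))
  →6  S(S(add(mul(SSZ, SSZ), add(SZ, Z))))
  →7  S(S(add(add(SSZ, mul(SZ, SSZ)), add(SZ, Z))))
  →8  S(S(add(S(add(SZ, mul(SZ, SSZ))), add(SZ, Z))))
  →9  S(S(S(add(add(SZ, mul(SZ, SSZ)), add(SZ, Z)))))
  →10  S(S(S(add(S(add(Z, mul(SZ, SSZ))), add(SZ, Z)))))
  →11  S(S(S(S(add(add(Z, mul(SZ, SSZ)), add(SZ, Z))))))
  →12  S(S(S(S(add(mul(SZ, SSZ), add(SZ, Z))))))
  →13  S(S(S(S(add(add(SSZ, mul(Z, SSZ)), add(SZ, Z))))))
  →14  S(S(S(S(add(S(add(SZ, mul(Z, SSZ))), add(SZ, Z))))))

Answer: NO — after 14 steps the term is S(S(S(S(add(S(add(SZ, mul(Z, SSZ))), add(SZ, Z)))))), not yet normal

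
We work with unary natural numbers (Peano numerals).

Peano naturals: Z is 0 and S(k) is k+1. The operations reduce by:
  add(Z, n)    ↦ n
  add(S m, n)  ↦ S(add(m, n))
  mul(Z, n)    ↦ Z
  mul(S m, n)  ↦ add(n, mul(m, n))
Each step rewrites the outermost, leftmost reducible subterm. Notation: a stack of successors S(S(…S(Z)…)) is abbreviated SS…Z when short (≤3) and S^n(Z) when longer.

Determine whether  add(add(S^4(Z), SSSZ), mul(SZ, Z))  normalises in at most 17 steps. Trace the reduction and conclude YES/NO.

Answer: YES — reaches normal form S^7(Z) in 16 ≤ 17 steps

Reduction:
  start: add(add(S^4(Z), SSSZ), mul(SZ, Z))
  step 1: add(S(add(SSSZ, SSSZ)), mul(SZ, Z))
  step 2: S(add(add(SSSZ, SSSZ), mul(SZ, Z)))
  step 3: S(add(S(add(SSZ, SSSZ)), mul(SZ, Z)))
  step 4: S(S(add(add(SSZ, SSSZ), mul(SZ, Z))))
  step 5: S(S(add(S(add(SZ, SSSZ)), mul(SZ, Z))))
  step 6: S(S(S(add(add(SZ, SSSZ), mul(SZ, Z)))))
  step 7: S(S(S(add(S(add(Z, SSSZ)), mul(SZ, Z)))))
  step 8: S(S(S(S(add(add(Z, SSSZ), mul(SZ, Z))))))
  step 9: S(S(S(S(add(SSSZ, mul(SZ, Z))))))
  step 10: S(S(S(S(S(add(SSZ, mul(SZ, Z)))))))
  step 11: S(S(S(S(S(S(add(SZ, mul(SZ, Z))))))))
  step 12: S(S(S(S(S(S(S(add(Z, mul(SZ, Z)))))))))
  step 13: S(S(S(S(S(S(S(mul(SZ, Z))))))))
  step 14: S(S(S(S(S(S(S(add(Z, mul(Z, Z)))))))))
  step 15: S(S(S(S(S(S(S(mul(Z, Z))))))))
  step 16: S^7(Z)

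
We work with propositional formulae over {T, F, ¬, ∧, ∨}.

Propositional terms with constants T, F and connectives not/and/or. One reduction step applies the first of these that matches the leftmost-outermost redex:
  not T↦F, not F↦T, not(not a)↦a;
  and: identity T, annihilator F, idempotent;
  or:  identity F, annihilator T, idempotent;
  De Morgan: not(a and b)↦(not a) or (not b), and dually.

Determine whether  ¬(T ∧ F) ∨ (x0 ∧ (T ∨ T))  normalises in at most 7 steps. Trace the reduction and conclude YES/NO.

Answer: YES — reaches normal form T in 5 ≤ 7 steps

Reduction:
  start: ¬(T ∧ F) ∨ (x0 ∧ (T ∨ T))
  [1] (¬T ∨ ¬F) ∨ (x0 ∧ (T ∨ T))
  [2] (F ∨ ¬F) ∨ (x0 ∧ (T ∨ T))
  [3] ¬F ∨ (x0 ∧ (T ∨ T))
  [4] T ∨ (x0 ∧ (T ∨ T))
  [5] T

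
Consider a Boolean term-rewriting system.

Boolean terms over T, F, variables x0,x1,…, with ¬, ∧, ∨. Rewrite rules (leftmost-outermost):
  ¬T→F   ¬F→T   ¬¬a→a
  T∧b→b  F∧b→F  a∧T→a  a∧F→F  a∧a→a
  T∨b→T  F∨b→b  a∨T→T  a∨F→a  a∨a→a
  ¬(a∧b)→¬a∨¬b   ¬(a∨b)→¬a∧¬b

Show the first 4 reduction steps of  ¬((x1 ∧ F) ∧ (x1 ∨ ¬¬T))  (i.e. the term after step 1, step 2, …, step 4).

  start: ¬((x1 ∧ F) ∧ (x1 ∨ ¬¬T))
  [1] ¬(x1 ∧ F) ∨ ¬(x1 ∨ ¬¬T)
  [2] (¬x1 ∨ ¬F) ∨ ¬(x1 ∨ ¬¬T)
  [3] (¬x1 ∨ T) ∨ ¬(x1 ∨ ¬¬T)
  [4] T ∨ ¬(x1 ∨ ¬¬T)

Answer: after 4 steps: T ∨ ¬(x1 ∨ ¬¬T)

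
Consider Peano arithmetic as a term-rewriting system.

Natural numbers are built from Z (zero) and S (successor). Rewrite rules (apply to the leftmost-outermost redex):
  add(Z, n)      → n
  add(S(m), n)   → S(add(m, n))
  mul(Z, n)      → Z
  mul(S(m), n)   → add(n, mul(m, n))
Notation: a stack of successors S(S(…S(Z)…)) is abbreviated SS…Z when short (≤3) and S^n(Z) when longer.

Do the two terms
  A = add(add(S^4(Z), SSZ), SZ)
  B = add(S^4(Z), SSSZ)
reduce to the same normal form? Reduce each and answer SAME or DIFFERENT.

Term A:
  start: add(add(S^4(Z), SSZ), SZ)
  →1  add(S(add(SSSZ, SSZ)), SZ)
  →2  S(add(add(SSSZ, SSZ), SZ))
  →3  S(add(S(add(SSZ, SSZ)), SZ))
  →4  S(S(add(add(SSZ, SSZ), SZ)))
  →5  S(S(add(S(add(SZ, SSZ)), SZ)))
  →6  S(S(S(add(add(SZ, SSZ), SZ))))
  →7  S(S(S(add(S(add(Z, SSZ)), SZ))))
  →8  S(S(S(S(add(add(Z, SSZ), SZ)))))
  →9  S(S(S(S(add(SSZ, SZ)))))
  →10  S(S(S(S(S(add(SZ, SZ))))))
  →11  S(S(S(S(S(S(add(Z, SZ)))))))
  →12  S^7(Z)

Term B:
  start: add(S^4(Z), SSSZ)
  →1  S(add(SSSZ, SSSZ))
  →2  S(S(add(SSZ, SSSZ)))
  →3  S(S(S(add(SZ, SSSZ))))
  →4  S(S(S(S(add(Z, SSSZ)))))
  →5  S^7(Z)

Answer: SAME — A ⇓ S^7(Z), B ⇓ S^7(Z)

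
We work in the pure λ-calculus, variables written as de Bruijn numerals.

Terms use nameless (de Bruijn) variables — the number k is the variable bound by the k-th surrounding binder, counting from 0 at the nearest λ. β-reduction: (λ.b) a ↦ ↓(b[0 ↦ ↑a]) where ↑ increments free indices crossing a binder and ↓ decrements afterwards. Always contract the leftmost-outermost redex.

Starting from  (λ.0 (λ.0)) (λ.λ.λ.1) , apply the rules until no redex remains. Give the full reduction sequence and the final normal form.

  start: (λ.0 (λ.0)) (λ.λ.λ.1)
  [1] (λ.λ.λ.1) (λ.0)
  [2] λ.λ.1

Answer: normal form = λ.λ.1  (in 2 steps)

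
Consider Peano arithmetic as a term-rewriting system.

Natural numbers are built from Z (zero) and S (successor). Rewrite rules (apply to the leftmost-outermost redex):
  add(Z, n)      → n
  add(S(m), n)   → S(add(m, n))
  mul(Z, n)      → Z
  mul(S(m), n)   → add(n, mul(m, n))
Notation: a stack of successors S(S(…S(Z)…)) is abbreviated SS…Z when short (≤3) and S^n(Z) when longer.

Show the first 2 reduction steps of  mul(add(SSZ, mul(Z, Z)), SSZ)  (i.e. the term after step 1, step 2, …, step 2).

Answer: after 2 steps: add(SSZ, mul(add(SZ, mul(Z, Z)), SSZ))

Reduction:
  start: mul(add(SSZ, mul(Z, Z)), SSZ)
  step 1: mul(S(add(SZ, mul(Z, Z))), SSZ)
  step 2: add(SSZ, mul(add(SZ, mul(Z, Z)), SSZ))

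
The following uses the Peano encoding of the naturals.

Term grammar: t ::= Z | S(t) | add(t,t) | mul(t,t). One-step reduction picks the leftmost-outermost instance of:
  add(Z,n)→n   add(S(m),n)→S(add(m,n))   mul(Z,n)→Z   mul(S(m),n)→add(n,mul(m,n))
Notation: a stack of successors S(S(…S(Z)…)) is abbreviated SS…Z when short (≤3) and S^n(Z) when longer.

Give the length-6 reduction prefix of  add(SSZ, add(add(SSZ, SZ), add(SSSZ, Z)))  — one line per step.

Answer: after 6 steps: S(S(S(add(S(add(Z, SZ)), add(SSSZ, Z)))))

Reduction:
  start: add(SSZ, add(add(SSZ, SZ), add(SSSZ, Z)))
  →1  S(add(SZ, add(add(SSZ, SZ), add(SSSZ, Z))))
  →2  S(S(add(Z, add(add(SSZ, SZ), add(SSSZ, Z)))))
  →3  S(S(add(add(SSZ, SZ), add(SSSZ, Z))))
  →4  S(S(add(S(add(SZ, SZ)), add(SSSZ, Z))))
  →5  S(S(S(add(add(SZ, SZ), add(SSSZ, Z)))))
  →6  S(S(S(add(S(add(Z, SZ)), add(SSSZ, Z)))))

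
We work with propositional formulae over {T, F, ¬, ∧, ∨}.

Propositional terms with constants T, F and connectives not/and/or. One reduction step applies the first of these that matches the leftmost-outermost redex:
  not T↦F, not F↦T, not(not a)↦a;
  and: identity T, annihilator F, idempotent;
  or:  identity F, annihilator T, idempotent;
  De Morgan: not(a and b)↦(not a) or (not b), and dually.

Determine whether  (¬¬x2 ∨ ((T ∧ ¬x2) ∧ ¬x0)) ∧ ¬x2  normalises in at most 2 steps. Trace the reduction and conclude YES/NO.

  start: (¬¬x2 ∨ ((T ∧ ¬x2) ∧ ¬x0)) ∧ ¬x2
  →1  (x2 ∨ ((T ∧ ¬x2) ∧ ¬x0)) ∧ ¬x2
  →2  (x2 ∨ (¬x2 ∧ ¬x0)) ∧ ¬x2

Answer: YES — reaches normal form (x2 ∨ (¬x2 ∧ ¬x0)) ∧ ¬x2 in 2 ≤ 2 steps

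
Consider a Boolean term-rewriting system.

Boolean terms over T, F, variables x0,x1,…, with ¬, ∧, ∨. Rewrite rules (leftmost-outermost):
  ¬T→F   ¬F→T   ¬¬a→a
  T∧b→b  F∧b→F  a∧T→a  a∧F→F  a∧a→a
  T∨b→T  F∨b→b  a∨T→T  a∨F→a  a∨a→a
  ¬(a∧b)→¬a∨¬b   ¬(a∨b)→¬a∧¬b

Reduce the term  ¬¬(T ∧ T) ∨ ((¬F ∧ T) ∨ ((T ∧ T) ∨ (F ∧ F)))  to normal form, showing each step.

Answer: normal form = T  (in 3 steps)

Working:
  start: ¬¬(T ∧ T) ∨ ((¬F ∧ T) ∨ ((T ∧ T) ∨ (F ∧ F)))
  →1  (T ∧ T) ∨ ((¬F ∧ T) ∨ ((T ∧ T) ∨ (F ∧ F)))
  →2  T ∨ ((¬F ∧ T) ∨ ((T ∧ T) ∨ (F ∧ F)))
  →3  T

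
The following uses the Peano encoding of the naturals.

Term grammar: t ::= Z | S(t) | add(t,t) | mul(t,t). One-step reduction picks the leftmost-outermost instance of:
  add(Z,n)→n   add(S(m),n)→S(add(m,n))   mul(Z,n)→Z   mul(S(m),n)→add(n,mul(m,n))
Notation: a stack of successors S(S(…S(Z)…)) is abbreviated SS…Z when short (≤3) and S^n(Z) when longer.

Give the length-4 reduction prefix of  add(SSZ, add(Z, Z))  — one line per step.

Answer: after 4 steps: SSZ

Working:
  start: add(SSZ, add(Z, Z))
  →1  S(add(SZ, add(Z, Z)))
  →2  S(S(add(Z, add(Z, Z))))
  →3  S(S(add(Z, Z)))
  →4  SSZ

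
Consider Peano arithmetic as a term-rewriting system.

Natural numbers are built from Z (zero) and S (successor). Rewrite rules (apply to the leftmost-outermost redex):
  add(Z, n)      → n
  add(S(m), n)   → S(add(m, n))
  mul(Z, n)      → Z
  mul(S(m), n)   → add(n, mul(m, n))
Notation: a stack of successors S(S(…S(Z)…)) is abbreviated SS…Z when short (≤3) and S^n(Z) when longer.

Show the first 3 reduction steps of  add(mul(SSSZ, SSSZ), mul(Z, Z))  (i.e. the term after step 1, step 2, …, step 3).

  start: add(mul(SSSZ, SSSZ), mul(Z, Z))
  step 1: add(add(SSSZ, mul(SSZ, SSSZ)), mul(Z, Z))
  step 2: add(S(add(SSZ, mul(SSZ, SSSZ))), mul(Z, Z))
  step 3: S(add(add(SSZ, mul(SSZ, SSSZ)), mul(Z, Z)))

Answer: after 3 steps: S(add(add(SSZ, mul(SSZ, SSSZ)), mul(Z, Z)))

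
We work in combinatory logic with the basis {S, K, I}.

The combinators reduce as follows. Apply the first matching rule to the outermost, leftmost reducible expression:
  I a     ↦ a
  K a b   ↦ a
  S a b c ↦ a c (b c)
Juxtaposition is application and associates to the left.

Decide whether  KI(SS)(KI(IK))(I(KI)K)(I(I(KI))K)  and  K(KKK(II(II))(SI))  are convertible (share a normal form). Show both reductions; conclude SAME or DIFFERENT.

Answer: DIFFERENT — A ⇓ I, B ⇓ KI

Derivation:
Term A:
  start: KI(SS)(KI(IK))(I(KI)K)(I(I(KI))K)
  →1  I(KI(IK))(I(KI)K)(I(I(KI))K)
  →2  KI(IK)(I(KI)K)(I(I(KI))K)
  →3  I(I(KI)K)(I(I(KI))K)
  →4  I(KI)K(I(I(KI))K)
  →5  KIK(I(I(KI))K)
  →6  I(I(I(KI))K)
  →7  I(I(KI))K
  →8  I(KI)K
  →9  KIK
  →10  I

Term B:
  start: K(KKK(II(II))(SI))
  →1  K(K(II(II))(SI))
  →2  K(II(II))
  →3  K(I(II))
  →4  K(II)
  →5  KI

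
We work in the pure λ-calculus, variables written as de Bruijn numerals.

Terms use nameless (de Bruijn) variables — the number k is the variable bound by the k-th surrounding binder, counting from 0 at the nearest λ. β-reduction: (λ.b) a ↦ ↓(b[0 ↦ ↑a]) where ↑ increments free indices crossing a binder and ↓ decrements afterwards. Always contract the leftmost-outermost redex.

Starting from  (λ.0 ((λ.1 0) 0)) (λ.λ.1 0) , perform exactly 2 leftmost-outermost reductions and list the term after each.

Answer: after 2 steps: λ.(λ.(λ.λ.1 0) 0) (λ.λ.1 0) 0

Derivation:
  start: (λ.0 ((λ.1 0) 0)) (λ.λ.1 0)
  →1  (λ.λ.1 0) ((λ.(λ.λ.1 0) 0) (λ.λ.1 0))
  →2  λ.(λ.(λ.λ.1 0) 0) (λ.λ.1 0) 0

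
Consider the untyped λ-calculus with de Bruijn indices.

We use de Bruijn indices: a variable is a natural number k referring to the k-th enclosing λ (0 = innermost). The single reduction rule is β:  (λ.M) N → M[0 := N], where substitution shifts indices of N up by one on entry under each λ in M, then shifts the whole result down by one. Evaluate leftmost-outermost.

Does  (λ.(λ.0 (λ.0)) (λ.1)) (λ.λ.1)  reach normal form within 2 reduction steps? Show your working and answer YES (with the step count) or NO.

  start: (λ.(λ.0 (λ.0)) (λ.1)) (λ.λ.1)
  →1  (λ.0 (λ.0)) (λ.λ.λ.1)
  →2  (λ.λ.λ.1) (λ.0)

Answer: NO — after 2 steps the term is (λ.λ.λ.1) (λ.0), not yet normal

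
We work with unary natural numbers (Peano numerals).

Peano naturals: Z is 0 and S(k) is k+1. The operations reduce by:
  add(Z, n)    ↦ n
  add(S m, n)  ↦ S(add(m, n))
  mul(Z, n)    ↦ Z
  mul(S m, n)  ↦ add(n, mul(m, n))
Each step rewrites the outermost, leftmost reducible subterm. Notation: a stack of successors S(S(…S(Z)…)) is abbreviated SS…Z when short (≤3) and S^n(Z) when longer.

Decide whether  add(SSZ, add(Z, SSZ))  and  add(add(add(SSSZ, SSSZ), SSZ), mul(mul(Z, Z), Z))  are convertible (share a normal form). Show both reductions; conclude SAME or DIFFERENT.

Term A:
  start: add(SSZ, add(Z, SSZ))
  [1] S(add(SZ, add(Z, SSZ)))
  [2] S(S(add(Z, add(Z, SSZ))))
  [3] S(S(add(Z, SSZ)))
  [4] S^4(Z)

Term B:
  start: add(add(add(SSSZ, SSSZ), SSZ), mul(mul(Z, Z), Z))
  [1] add(add(S(add(SSZ, SSSZ)), SSZ), mul(mul(Z, Z), Z))
  [2] add(S(add(add(SSZ, SSSZ), SSZ)), mul(mul(Z, Z), Z))
  [3] S(add(add(add(SSZ, SSSZ), SSZ), mul(mul(Z, Z), Z)))
  [4] S(add(add(S(add(SZ, SSSZ)), SSZ), mul(mul(Z, Z), Z)))
  [5] S(add(S(add(add(SZ, SSSZ), SSZ)), mul(mul(Z, Z), Z)))
  [6] S(S(add(add(add(SZ, SSSZ), SSZ), mul(mul(Z, Z), Z))))
  [7] S(S(add(add(S(add(Z, SSSZ)), SSZ), mul(mul(Z, Z), Z))))
  [8] S(S(add(S(add(add(Z, SSSZ), SSZ)), mul(mul(Z, Z), Z))))
  [9] S(S(S(add(add(add(Z, SSSZ), SSZ), mul(mul(Z, Z), Z)))))
  [10] S(S(S(add(add(SSSZ, SSZ), mul(mul(Z, Z), Z)))))
  [11] S(S(S(add(S(add(SSZ, SSZ)), mul(mul(Z, Z), Z)))))
  [12] S(S(S(S(add(add(SSZ, SSZ), mul(mul(Z, Z), Z))))))
  [13] S(S(S(S(add(S(add(SZ, SSZ)), mul(mul(Z, Z), Z))))))
  [14] S(S(S(S(S(add(add(SZ, SSZ), mul(mul(Z, Z), Z)))))))
  [15] S(S(S(S(S(add(S(add(Z, SSZ)), mul(mul(Z, Z), Z)))))))
  [16] S(S(S(S(S(S(add(add(Z, SSZ), mul(mul(Z, Z), Z))))))))
  [17] S(S(S(S(S(S(add(SSZ, mul(mul(Z, Z), Z))))))))
  [18] S(S(S(S(S(S(S(add(SZ, mul(mul(Z, Z), Z)))))))))
  [19] S(S(S(S(S(S(S(S(add(Z, mul(mul(Z, Z), Z))))))))))
  [20] S(S(S(S(S(S(S(S(mul(mul(Z, Z), Z)))))))))
  [21] S(S(S(S(S(S(S(S(mul(Z, Z)))))))))
  [22] S^8(Z)

Answer: DIFFERENT — A ⇓ S^4(Z), B ⇓ S^8(Z)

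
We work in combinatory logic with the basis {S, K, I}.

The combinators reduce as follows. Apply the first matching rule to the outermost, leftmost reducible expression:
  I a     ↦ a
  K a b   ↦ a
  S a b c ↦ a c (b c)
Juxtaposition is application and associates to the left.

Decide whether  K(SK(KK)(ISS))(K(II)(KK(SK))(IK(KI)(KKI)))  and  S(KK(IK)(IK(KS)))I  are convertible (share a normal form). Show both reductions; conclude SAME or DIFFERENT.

Answer: DIFFERENT — A ⇓ SS, B ⇓ S(K(K(KS)))I

Working:
Term A:
  start: K(SK(KK)(ISS))(K(II)(KK(SK))(IK(KI)(KKI)))
  →1  SK(KK)(ISS)
  →2  K(ISS)(KK(ISS))
  →3  ISS
  →4  SS

Term B:
  start: S(KK(IK)(IK(KS)))I
  →1  S(K(IK(KS)))I
  →2  S(K(K(KS)))I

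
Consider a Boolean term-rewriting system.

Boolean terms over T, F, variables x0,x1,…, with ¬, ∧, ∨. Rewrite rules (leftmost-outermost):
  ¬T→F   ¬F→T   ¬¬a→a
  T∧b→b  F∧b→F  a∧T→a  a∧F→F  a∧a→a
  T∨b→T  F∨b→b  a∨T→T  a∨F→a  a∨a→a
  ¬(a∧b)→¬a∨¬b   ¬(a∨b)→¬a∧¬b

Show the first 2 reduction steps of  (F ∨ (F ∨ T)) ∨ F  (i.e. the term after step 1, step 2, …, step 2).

  start: (F ∨ (F ∨ T)) ∨ F
  step 1: F ∨ (F ∨ T)
  step 2: F ∨ T

Answer: after 2 steps: F ∨ T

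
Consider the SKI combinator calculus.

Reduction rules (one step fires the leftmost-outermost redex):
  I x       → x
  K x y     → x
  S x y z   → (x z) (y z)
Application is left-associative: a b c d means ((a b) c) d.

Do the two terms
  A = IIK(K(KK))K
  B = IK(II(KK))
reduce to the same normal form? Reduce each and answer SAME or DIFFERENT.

Answer: SAME — A ⇓ K(KK), B ⇓ K(KK)

Derivation:
Term A:
  start: IIK(K(KK))K
  step 1: IK(K(KK))K
  step 2: K(K(KK))K
  step 3: K(KK)

Term B:
  start: IK(II(KK))
  step 1: K(II(KK))
  step 2: K(I(KK))
  step 3: K(KK)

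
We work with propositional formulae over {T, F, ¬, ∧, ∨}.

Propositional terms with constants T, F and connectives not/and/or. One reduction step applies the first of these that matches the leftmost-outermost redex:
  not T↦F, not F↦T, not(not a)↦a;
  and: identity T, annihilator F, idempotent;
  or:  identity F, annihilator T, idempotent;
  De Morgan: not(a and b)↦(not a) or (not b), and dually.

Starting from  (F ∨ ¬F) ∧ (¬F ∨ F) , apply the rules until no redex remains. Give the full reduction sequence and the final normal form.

Answer: normal form = T  (in 5 steps)

Reduction:
  start: (F ∨ ¬F) ∧ (¬F ∨ F)
  [1] ¬F ∧ (¬F ∨ F)
  [2] T ∧ (¬F ∨ F)
  [3] ¬F ∨ F
  [4] ¬F
  [5] T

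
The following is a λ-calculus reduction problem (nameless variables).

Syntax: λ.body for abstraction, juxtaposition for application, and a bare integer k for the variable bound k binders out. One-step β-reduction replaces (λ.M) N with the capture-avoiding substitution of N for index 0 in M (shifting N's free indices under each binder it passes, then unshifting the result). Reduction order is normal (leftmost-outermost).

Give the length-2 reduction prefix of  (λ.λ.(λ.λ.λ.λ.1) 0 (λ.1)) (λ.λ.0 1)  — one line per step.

  start: (λ.λ.(λ.λ.λ.λ.1) 0 (λ.1)) (λ.λ.0 1)
  step 1: λ.(λ.λ.λ.λ.1) 0 (λ.1)
  step 2: λ.(λ.λ.λ.1) (λ.1)

Answer: after 2 steps: λ.(λ.λ.λ.1) (λ.1)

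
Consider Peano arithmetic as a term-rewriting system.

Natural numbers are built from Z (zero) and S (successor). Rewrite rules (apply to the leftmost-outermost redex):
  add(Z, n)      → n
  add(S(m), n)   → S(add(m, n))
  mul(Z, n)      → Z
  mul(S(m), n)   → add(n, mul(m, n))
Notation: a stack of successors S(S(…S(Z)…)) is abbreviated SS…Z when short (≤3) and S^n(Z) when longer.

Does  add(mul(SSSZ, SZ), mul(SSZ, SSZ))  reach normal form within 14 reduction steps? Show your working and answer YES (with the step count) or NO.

Answer: NO — after 14 steps the term is S(S(S(mul(SSZ, SSZ)))), not yet normal

Reduction:
  start: add(mul(SSSZ, SZ), mul(SSZ, SSZ))
  step 1: add(add(SZ, mul(SSZ, SZ)), mul(SSZ, SSZ))
  step 2: add(S(add(Z, mul(SSZ, SZ))), mul(SSZ, SSZ))
  step 3: S(add(add(Z, mul(SSZ, SZ)), mul(SSZ, SSZ)))
  step 4: S(add(mul(SSZ, SZ), mul(SSZ, SSZ)))
  step 5: S(add(add(SZ, mul(SZ, SZ)), mul(SSZ, SSZ)))
  step 6: S(add(S(add(Z, mul(SZ, SZ))), mul(SSZ, SSZ)))
  step 7: S(S(add(add(Z, mul(SZ, SZ)), mul(SSZ, SSZ))))
  step 8: S(S(add(mul(SZ, SZ), mul(SSZ, SSZ))))
  step 9: S(S(add(add(SZ, mul(Z, SZ)), mul(SSZ, SSZ))))
  step 10: S(S(add(S(add(Z, mul(Z, SZ))), mul(SSZ, SSZ))))
  step 11: S(S(S(add(add(Z, mul(Z, SZ)), mul(SSZ, SSZ)))))
  step 12: S(S(S(add(mul(Z, SZ), mul(SSZ, SSZ)))))
  step 13: S(S(S(add(Z, mul(SSZ, SSZ)))))
  step 14: S(S(S(mul(SSZ, SSZ))))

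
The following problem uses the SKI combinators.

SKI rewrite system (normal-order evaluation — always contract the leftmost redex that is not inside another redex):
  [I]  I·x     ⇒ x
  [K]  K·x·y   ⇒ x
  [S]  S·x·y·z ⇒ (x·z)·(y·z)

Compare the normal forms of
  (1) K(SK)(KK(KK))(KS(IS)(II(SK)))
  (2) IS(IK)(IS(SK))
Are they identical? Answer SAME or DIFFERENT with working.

Term A:
  start: K(SK)(KK(KK))(KS(IS)(II(SK)))
  →1  SK(KS(IS)(II(SK)))
  →2  SK(S(II(SK)))
  →3  SK(S(I(SK)))
  →4  SK(S(SK))

Term B:
  start: IS(IK)(IS(SK))
  →1  S(IK)(IS(SK))
  →2  SK(IS(SK))
  →3  SK(S(SK))

Answer: SAME — A ⇓ SK(S(SK)), B ⇓ SK(S(SK))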